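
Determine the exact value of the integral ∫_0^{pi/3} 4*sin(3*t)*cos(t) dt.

9/4

Use the identity sin(3*t)cos(t) = [sin(4*t) + sin(2*t)]/2.
An antiderivative is F(t) = -cos(2*t) - cos(4*t)/2.
Then F(pi/3) - F(0) = (3/4) - (-3/2) = 9/4.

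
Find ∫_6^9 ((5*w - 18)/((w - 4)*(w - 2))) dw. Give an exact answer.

-9*log(2) + log(5) + 4*log(7)

Factor the denominator: w**2 - 6*w + 8 = (w - 2)(w - 4).
Partial fractions: (5*w - 18)/((w - 4)*(w - 2)) = 4/(w - 2) + 1/(w - 4).
An antiderivative is F(w) = log(w - 4) + 4*log(w - 2).
Then F(9) - F(6) = (log(5) + 4*log(7)) - (9*log(2)) = -9*log(2) + log(5) + 4*log(7).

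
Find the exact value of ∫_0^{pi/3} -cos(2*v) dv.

An antiderivative is F(v) = -sin(2*v)/2.
Then F(pi/3) - F(0) = (-sqrt(3)/4) - (0) = -sqrt(3)/4.

-sqrt(3)/4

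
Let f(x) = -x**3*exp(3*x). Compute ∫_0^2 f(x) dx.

-46*exp(6)/27 - 2/27

Integrate by parts 3 times (u = x^3, dv = -exp(3*x) dx).
An antiderivative is F(x) = (-9*x**3 + 9*x**2 - 6*x + 2)*exp(3*x)/27.
Then F(2) - F(0) = (-46*exp(6)/27) - (2/27) = -46*exp(6)/27 - 2/27.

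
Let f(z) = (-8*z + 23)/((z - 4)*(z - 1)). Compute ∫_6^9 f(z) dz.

-12*log(2) + 2*log(5)

Factor the denominator: z**2 - 5*z + 4 = (z - 1)(z - 4).
Partial fractions: (-8*z + 23)/((z - 4)*(z - 1)) = -5/(z - 1) - 3/(z - 4).
An antiderivative is F(z) = -3*log(z - 4) - 5*log(z - 1).
Then F(9) - F(6) = (-15*log(2) - 3*log(5)) - (-5*log(5) - 3*log(2)) = -12*log(2) + 2*log(5).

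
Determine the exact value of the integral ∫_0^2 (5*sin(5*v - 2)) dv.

Let u = 5*v - 2, so du = 5 dv. When v = 0, u = -2; when v = 2, u = 8.
The integral becomes ∫ sin(u) du from -2 to 8, with antiderivative -cos(u).
Back in v: F(v) = -cos(5*v - 2).
Then F(2) - F(0) = (-cos(8)) - (-cos(2)) = cos(2) - cos(8).

cos(2) - cos(8)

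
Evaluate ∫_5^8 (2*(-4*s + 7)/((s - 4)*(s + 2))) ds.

-5*log(5) - 11*log(2) + 5*log(7)

Factor the denominator: s**2 - 2*s - 8 = (s + 2)(s - 4).
Partial fractions: 2*(-4*s + 7)/((s - 4)*(s + 2)) = -5/(s + 2) - 3/(s - 4).
An antiderivative is F(s) = -3*log(s - 4) - 5*log(s + 2).
Then F(8) - F(5) = (-5*log(5) - 11*log(2)) - (-5*log(7)) = -5*log(5) - 11*log(2) + 5*log(7).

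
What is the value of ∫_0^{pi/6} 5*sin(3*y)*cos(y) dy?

25/16

Use the identity sin(3*y)cos(y) = [sin(4*y) + sin(2*y)]/2.
An antiderivative is F(y) = -5*cos(2*y)/4 - 5*cos(4*y)/8.
Then F(pi/6) - F(0) = (-5/16) - (-15/8) = 25/16.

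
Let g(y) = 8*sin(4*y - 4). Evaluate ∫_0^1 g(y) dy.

-2 + 2*cos(4)

Let u = 4*y - 4, so du = 4 dy. When y = 0, u = -4; when y = 1, u = 0.
The integral becomes 2·∫ sin(u) du from -4 to 0, with antiderivative -2*cos(u).
Back in y: F(y) = -2*cos(4*y - 4).
Then F(1) - F(0) = (-2) - (-2*cos(4)) = -2 + 2*cos(4).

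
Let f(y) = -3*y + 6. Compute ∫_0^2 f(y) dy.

6

By the power rule, an antiderivative is F(y) = -3*y**2/2 + 6*y.
Then F(2) - F(0) = (6) - (0) = 6.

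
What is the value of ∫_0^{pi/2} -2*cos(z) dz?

-2

An antiderivative is F(z) = -2*sin(z).
Then F(pi/2) - F(0) = (-2) - (0) = -2.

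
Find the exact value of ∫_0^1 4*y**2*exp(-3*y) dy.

Integrate by parts twice (u = y^2, dv = 4*exp(-3*y) dy).
An antiderivative is F(y) = (-36*y**2 - 24*y - 8)*exp(-3*y)/27.
Then F(1) - F(0) = (-68*exp(-3)/27) - (-8/27) = 8/27 - 68*exp(-3)/27.

8/27 - 68*exp(-3)/27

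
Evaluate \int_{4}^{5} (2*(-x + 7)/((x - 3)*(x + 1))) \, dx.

-4*log(3) - 2*log(2) + 4*log(5)

Factor the denominator: x**2 - 2*x - 3 = (x + 1)(x - 3).
Partial fractions: 2*(-x + 7)/((x - 3)*(x + 1)) = -4/(x + 1) + 2/(x - 3).
An antiderivative is F(x) = 2*log(x - 3) - 4*log(x + 1).
Then F(5) - F(4) = (-4*log(3) - 2*log(2)) - (-4*log(5)) = -4*log(3) - 2*log(2) + 4*log(5).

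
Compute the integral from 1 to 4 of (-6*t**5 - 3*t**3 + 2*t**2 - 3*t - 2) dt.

-17091/4

By the power rule, an antiderivative is F(t) = -t**6 - 3*t**4/4 + 2*t**3/3 - 3*t**2/2 - 2*t.
Then F(4) - F(1) = (-12832/3) - (-55/12) = -17091/4.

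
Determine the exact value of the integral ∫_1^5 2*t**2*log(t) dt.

-248/9 + 250*log(5)/3

Integrate by parts once (u = ln t, dv = 2*t**2 dt).
An antiderivative is F(t) = 2*t**3*(3*log(t) - 1)/9.
Then F(5) - F(1) = (-250/9 + 250*log(5)/3) - (-2/9) = -248/9 + 250*log(5)/3.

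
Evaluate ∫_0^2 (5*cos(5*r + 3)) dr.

Let u = 5*r + 3, so du = 5 dr. When r = 0, u = 3; when r = 2, u = 13.
The integral becomes ∫ cos(u) du from 3 to 13, with antiderivative sin(u).
Back in r: F(r) = sin(5*r + 3).
Then F(2) - F(0) = (sin(13)) - (sin(3)) = -sin(3) + sin(13).

-sin(3) + sin(13)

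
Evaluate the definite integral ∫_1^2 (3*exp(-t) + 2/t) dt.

An antiderivative is F(t) = 2*log(t) - 3*exp(-t).
Then F(2) - F(1) = (-3*exp(-2) + 2*log(2)) - (-3*exp(-1)) = -3*exp(-2) + 3*exp(-1) + 2*log(2).

-3*exp(-2) + 3*exp(-1) + 2*log(2)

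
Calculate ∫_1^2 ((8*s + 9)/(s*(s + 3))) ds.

Factor the denominator: s**2 + 3*s = (s + 3)s.
Partial fractions: (8*s + 9)/(s*(s + 3)) = 5/(s + 3) + 3/s.
An antiderivative is F(s) = 3*log(s) + 5*log(s + 3).
Then F(2) - F(1) = (3*log(2) + 5*log(5)) - (10*log(2)) = -7*log(2) + 5*log(5).

-7*log(2) + 5*log(5)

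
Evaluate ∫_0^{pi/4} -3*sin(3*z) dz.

-1 - sqrt(2)/2

An antiderivative is F(z) = cos(3*z).
Then F(pi/4) - F(0) = (-sqrt(2)/2) - (1) = -1 - sqrt(2)/2.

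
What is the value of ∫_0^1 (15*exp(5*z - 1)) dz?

Let u = 5*z - 1, so du = 5 dz. When z = 0, u = -1; when z = 1, u = 4.
The integral becomes 3·∫ exp(u) du from -1 to 4, with antiderivative 3*exp(u).
Back in z: F(z) = 3*exp(5*z - 1).
Then F(1) - F(0) = (3*exp(4)) - (3*exp(-1)) = -(3 - 3*exp(5))*exp(-1).

-(3 - 3*exp(5))*exp(-1)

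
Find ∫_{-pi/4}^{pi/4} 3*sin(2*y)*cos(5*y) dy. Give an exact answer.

0

Use the identity sin(2*y)cos(5*y) = [sin(7*y) + sin(-3*y)]/2.
An antiderivative is F(y) = cos(3*y)/2 - 3*cos(7*y)/14.
Then F(pi/4) - F(-pi/4) = (-5*sqrt(2)/14) - (-5*sqrt(2)/14) = 0.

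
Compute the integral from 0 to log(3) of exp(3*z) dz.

Let u = exp(z), so du = exp(z) dz. When z = 0, u = 1; when z = log(3), u = 3.
The integral becomes ∫ u**2 du from 1 to 3, with antiderivative u**3/3.
Back in z: F(z) = exp(3*z)/3.
Then F(log(3)) - F(0) = (9) - (1/3) = 26/3.

26/3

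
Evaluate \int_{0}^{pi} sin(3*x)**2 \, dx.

Use the identity sin^2(3*x) = (1 - cos(6*x))/2.
An antiderivative is F(x) = x/2 - sin(6*x)/12.
Then F(pi) - F(0) = (pi/2) - (0) = pi/2.

pi/2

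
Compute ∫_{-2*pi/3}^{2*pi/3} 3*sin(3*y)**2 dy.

Use the identity sin^2(3*y) = (1 - cos(6*y))/2.
An antiderivative is F(y) = 3*y/2 - sin(6*y)/4.
Then F(2*pi/3) - F(-2*pi/3) = (pi) - (-pi) = 2*pi.

2*pi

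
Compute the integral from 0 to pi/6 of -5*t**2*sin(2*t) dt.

Integrate by parts twice (u = t^2, dv = -5*sin(2*t) dt).
An antiderivative is F(t) = 5*t**2*cos(2*t)/2 - 5*t*sin(2*t)/2 - 5*cos(2*t)/4.
Then F(pi/6) - F(0) = (-5*sqrt(3)*pi/24 - 5/8 + 5*pi**2/144) - (-5/4) = -5*sqrt(3)*pi/24 + 5*pi**2/144 + 5/8.

-5*sqrt(3)*pi/24 + 5*pi**2/144 + 5/8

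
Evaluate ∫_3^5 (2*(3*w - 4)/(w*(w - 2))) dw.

-2*log(3) + 4*log(5)

Factor the denominator: w**2 - 2*w = w(w - 2).
Partial fractions: 2*(3*w - 4)/(w*(w - 2)) = 4/w + 2/(w - 2).
An antiderivative is F(w) = 4*log(w) + 2*log(w - 2).
Then F(5) - F(3) = (2*log(3) + 4*log(5)) - (log(81)) = -2*log(3) + 4*log(5).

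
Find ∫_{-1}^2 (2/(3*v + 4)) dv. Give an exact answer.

An antiderivative is F(v) = 2*log(3*v + 4)/3.
Then F(2) - F(-1) = (2*log(10)/3) - (0) = 2*log(10)/3.

2*log(10)/3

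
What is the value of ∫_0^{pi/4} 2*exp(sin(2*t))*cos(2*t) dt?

Let u = sin(2*t), so du = 2*cos(2*t) dt. When t = 0, u = 0; when t = pi/4, u = 1.
The integral becomes ∫ exp(u) du from 0 to 1, with antiderivative exp(u).
Back in t: F(t) = exp(sin(2*t)).
Then F(pi/4) - F(0) = (E) - (1) = -1 + E.

-1 + E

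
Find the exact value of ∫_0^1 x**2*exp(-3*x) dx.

2/27 - 17*exp(-3)/27

Integrate by parts twice (u = x^2, dv = exp(-3*x) dx).
An antiderivative is F(x) = (-9*x**2 - 6*x - 2)*exp(-3*x)/27.
Then F(1) - F(0) = (-17*exp(-3)/27) - (-2/27) = 2/27 - 17*exp(-3)/27.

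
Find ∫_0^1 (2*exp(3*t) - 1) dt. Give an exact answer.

An antiderivative is F(t) = 2*exp(3*t)/3 - t.
Then F(1) - F(0) = (-1 + 2*exp(3)/3) - (2/3) = -5/3 + 2*exp(3)/3.

-5/3 + 2*exp(3)/3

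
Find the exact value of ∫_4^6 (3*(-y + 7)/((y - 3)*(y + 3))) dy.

Factor the denominator: y**2 - 9 = (y + 3)(y - 3).
Partial fractions: 3*(-y + 7)/((y - 3)*(y + 3)) = -5/(y + 3) + 2/(y - 3).
An antiderivative is F(y) = 2*log(y - 3) - 5*log(y + 3).
Then F(6) - F(4) = (-8*log(3)) - (-5*log(7)) = -8*log(3) + 5*log(7).

-8*log(3) + 5*log(7)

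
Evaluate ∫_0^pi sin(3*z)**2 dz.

Use the identity sin^2(3*z) = (1 - cos(6*z))/2.
An antiderivative is F(z) = z/2 - sin(6*z)/12.
Then F(pi) - F(0) = (pi/2) - (0) = pi/2.

pi/2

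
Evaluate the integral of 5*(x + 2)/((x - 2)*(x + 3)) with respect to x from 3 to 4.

log(56/3)

Factor the denominator: x**2 + x - 6 = (x + 3)(x - 2).
Partial fractions: 5*(x + 2)/((x - 2)*(x + 3)) = 1/(x + 3) + 4/(x - 2).
An antiderivative is F(x) = 4*log(x - 2) + log(x + 3).
Then F(4) - F(3) = (log(7) + 4*log(2)) - (log(6)) = log(56/3).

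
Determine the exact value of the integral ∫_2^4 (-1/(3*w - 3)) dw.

-log(3)/3

An antiderivative is F(w) = -log(3*w - 3)/3.
Then F(4) - F(2) = (-2*log(3)/3) - (-log(3)/3) = -log(3)/3.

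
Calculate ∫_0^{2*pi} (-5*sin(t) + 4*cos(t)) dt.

0

An antiderivative is F(t) = 4*sin(t) + 5*cos(t).
Then F(2*pi) - F(0) = (5) - (5) = 0.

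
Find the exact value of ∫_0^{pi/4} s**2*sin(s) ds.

Integrate by parts twice (u = s^2, dv = sin(s) ds).
An antiderivative is F(s) = -s**2*cos(s) + 2*s*sin(s) + 2*cos(s).
Then F(pi/4) - F(0) = (sqrt(2)*(-pi**2 + 8*pi + 32)/32) - (2) = -2 - sqrt(2)*pi**2/32 + sqrt(2)*pi/4 + sqrt(2).

-2 - sqrt(2)*pi**2/32 + sqrt(2)*pi/4 + sqrt(2)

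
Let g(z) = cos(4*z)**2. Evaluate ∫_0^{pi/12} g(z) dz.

sqrt(3)/32 + pi/24

Use the identity cos^2(4*z) = (1 + cos(8*z))/2.
An antiderivative is F(z) = z/2 + sin(8*z)/16.
Then F(pi/12) - F(0) = (sqrt(3)/32 + pi/24) - (0) = sqrt(3)/32 + pi/24.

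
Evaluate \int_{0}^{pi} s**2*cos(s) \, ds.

-2*pi

Integrate by parts twice (u = s^2, dv = cos(s) ds).
An antiderivative is F(s) = s**2*sin(s) + 2*s*cos(s) - 2*sin(s).
Then F(pi) - F(0) = (-2*pi) - (0) = -2*pi.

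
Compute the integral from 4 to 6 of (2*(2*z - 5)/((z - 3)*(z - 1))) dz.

Factor the denominator: z**2 - 4*z + 3 = (z - 1)(z - 3).
Partial fractions: 2*(2*z - 5)/((z - 3)*(z - 1)) = 3/(z - 1) + 1/(z - 3).
An antiderivative is F(z) = log(z - 3) + 3*log(z - 1).
Then F(6) - F(4) = (log(3) + 3*log(5)) - (log(27)) = -2*log(3) + 3*log(5).

-2*log(3) + 3*log(5)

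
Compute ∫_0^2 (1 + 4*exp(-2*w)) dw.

4 - 2*exp(-4)

An antiderivative is F(w) = w - 2*exp(-2*w).
Then F(2) - F(0) = (2 - 2*exp(-4)) - (-2) = 4 - 2*exp(-4).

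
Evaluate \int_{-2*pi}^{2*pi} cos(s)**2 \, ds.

Use the identity cos^2(s) = (1 + cos(2*s))/2.
An antiderivative is F(s) = s/2 + sin(2*s)/4.
Then F(2*pi) - F(-2*pi) = (pi) - (-pi) = 2*pi.

2*pi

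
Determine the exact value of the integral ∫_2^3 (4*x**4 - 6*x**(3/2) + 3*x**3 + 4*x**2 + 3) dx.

-108*sqrt(3)/5 + 48*sqrt(2)/5 + 14753/60

By the power rule, an antiderivative is F(x) = -12*x**(5/2)/5 + 4*x**5/5 + 3*x**4/4 + 4*x**3/3 + 3*x.
Then F(3) - F(2) = (6003/20 - 108*sqrt(3)/5) - (814/15 - 48*sqrt(2)/5) = -108*sqrt(3)/5 + 48*sqrt(2)/5 + 14753/60.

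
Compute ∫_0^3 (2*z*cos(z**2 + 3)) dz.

Let u = z**2 + 3, so du = 2*z dz. When z = 0, u = 3; when z = 3, u = 12.
The integral becomes ∫ cos(u) du from 3 to 12, with antiderivative sin(u).
Back in z: F(z) = sin(z**2 + 3).
Then F(3) - F(0) = (sin(12)) - (sin(3)) = sin(12) - sin(3).

sin(12) - sin(3)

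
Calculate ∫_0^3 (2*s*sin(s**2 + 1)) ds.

cos(1) - cos(10)

Let u = s**2 + 1, so du = 2*s ds. When s = 0, u = 1; when s = 3, u = 10.
The integral becomes ∫ sin(u) du from 1 to 10, with antiderivative -cos(u).
Back in s: F(s) = -cos(s**2 + 1).
Then F(3) - F(0) = (-cos(10)) - (-cos(1)) = cos(1) - cos(10).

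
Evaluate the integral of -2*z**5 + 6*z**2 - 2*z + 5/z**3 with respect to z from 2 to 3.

-13559/72

By the power rule, an antiderivative is F(z) = -z**6/3 + 2*z**3 - z**2 - 5/(2*z**2).
Then F(3) - F(2) = (-3569/18) - (-239/24) = -13559/72.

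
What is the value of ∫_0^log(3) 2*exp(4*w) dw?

Let u = exp(w), so du = exp(w) dw. When w = 0, u = 1; when w = log(3), u = 3.
The integral becomes 2·∫ u**3 du from 1 to 3, with antiderivative u**4/2.
Back in w: F(w) = exp(4*w)/2.
Then F(log(3)) - F(0) = (81/2) - (1/2) = 40.

40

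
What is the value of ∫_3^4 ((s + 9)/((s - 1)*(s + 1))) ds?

Factor the denominator: s**2 - 1 = (s + 1)(s - 1).
Partial fractions: (s + 9)/((s - 1)*(s + 1)) = -4/(s + 1) + 5/(s - 1).
An antiderivative is F(s) = 5*log(s - 1) - 4*log(s + 1).
Then F(4) - F(3) = (-4*log(5) + 5*log(3)) - (-log(8)) = -4*log(5) + 3*log(2) + 5*log(3).

-4*log(5) + 3*log(2) + 5*log(3)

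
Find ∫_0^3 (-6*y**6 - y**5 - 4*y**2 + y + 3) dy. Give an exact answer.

By the power rule, an antiderivative is F(y) = -6*y**7/7 - y**6/6 - 4*y**3/3 + y**2/2 + 3*y.
Then F(3) - F(0) = (-14130/7) - (0) = -14130/7.

-14130/7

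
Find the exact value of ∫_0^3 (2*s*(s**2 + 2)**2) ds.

Let u = s**2 + 2, so du = 2*s ds. When s = 0, u = 2; when s = 3, u = 11.
The integral becomes ∫ u**2 du from 2 to 11, with antiderivative u**3/3.
Back in s: F(s) = (s**2 + 2)**3/3.
Then F(3) - F(0) = (1331/3) - (8/3) = 441.

441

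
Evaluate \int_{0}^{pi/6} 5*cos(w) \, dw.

An antiderivative is F(w) = 5*sin(w).
Then F(pi/6) - F(0) = (5/2) - (0) = 5/2.

5/2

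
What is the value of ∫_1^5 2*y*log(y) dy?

Integrate by parts once (u = ln y, dv = 2*y dy).
An antiderivative is F(y) = y**2*(2*log(y) - 1)/2.
Then F(5) - F(1) = (-25/2 + 25*log(5)) - (-1/2) = -12 + 25*log(5).

-12 + 25*log(5)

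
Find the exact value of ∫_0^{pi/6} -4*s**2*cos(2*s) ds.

-pi/6 - sqrt(3)*pi**2/36 + sqrt(3)/2

Integrate by parts twice (u = s^2, dv = -4*cos(2*s) ds).
An antiderivative is F(s) = -2*s**2*sin(2*s) - 2*s*cos(2*s) + sin(2*s).
Then F(pi/6) - F(0) = (-pi/6 - sqrt(3)*pi**2/36 + sqrt(3)/2) - (0) = -pi/6 - sqrt(3)*pi**2/36 + sqrt(3)/2.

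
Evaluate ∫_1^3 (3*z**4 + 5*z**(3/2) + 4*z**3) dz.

By the power rule, an antiderivative is F(z) = 2*z**(5/2) + 3*z**5/5 + z**4.
Then F(3) - F(1) = (18*sqrt(3) + 1134/5) - (18/5) = 18*sqrt(3) + 1116/5.

18*sqrt(3) + 1116/5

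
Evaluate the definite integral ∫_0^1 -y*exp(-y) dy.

Integrate by parts once (u = y, dv = -exp(-y) dy).
An antiderivative is F(y) = (y + 1)*exp(-y).
Then F(1) - F(0) = (2*exp(-1)) - (1) = -1 + 2*exp(-1).

-1 + 2*exp(-1)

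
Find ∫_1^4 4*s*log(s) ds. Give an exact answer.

-15 + 64*log(2)

Integrate by parts once (u = ln s, dv = 4*s ds).
An antiderivative is F(s) = s**2*(2*log(s) - 1).
Then F(4) - F(1) = (-16 + 64*log(2)) - (-1) = -15 + 64*log(2).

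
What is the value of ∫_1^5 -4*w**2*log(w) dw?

Integrate by parts once (u = ln w, dv = -4*w**2 dw).
An antiderivative is F(w) = -4*w**3*(3*log(w) - 1)/9.
Then F(5) - F(1) = (500/9 - 500*log(5)/3) - (4/9) = 496/9 - 500*log(5)/3.

496/9 - 500*log(5)/3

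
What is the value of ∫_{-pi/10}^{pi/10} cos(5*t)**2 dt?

pi/10

Use the identity cos^2(5*t) = (1 + cos(10*t))/2.
An antiderivative is F(t) = t/2 + sin(10*t)/20.
Then F(pi/10) - F(-pi/10) = (pi/20) - (-pi/20) = pi/10.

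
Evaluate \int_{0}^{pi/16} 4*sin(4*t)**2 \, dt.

-1/4 + pi/8

Use the identity sin^2(4*t) = (1 - cos(8*t))/2.
An antiderivative is F(t) = 2*t - sin(8*t)/4.
Then F(pi/16) - F(0) = (-1/4 + pi/8) - (0) = -1/4 + pi/8.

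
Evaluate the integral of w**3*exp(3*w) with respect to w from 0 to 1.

Integrate by parts 3 times (u = w^3, dv = exp(3*w) dw).
An antiderivative is F(w) = (9*w**3 - 9*w**2 + 6*w - 2)*exp(3*w)/27.
Then F(1) - F(0) = (4*exp(3)/27) - (-2/27) = 2/27 + 4*exp(3)/27.

2/27 + 4*exp(3)/27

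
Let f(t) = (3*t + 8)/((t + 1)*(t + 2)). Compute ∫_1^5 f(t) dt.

-2*log(7) + 7*log(3)

Factor the denominator: t**2 + 3*t + 2 = (t + 2)(t + 1).
Partial fractions: (3*t + 8)/((t + 1)*(t + 2)) = -2/(t + 2) + 5/(t + 1).
An antiderivative is F(t) = 5*log(t + 1) - 2*log(t + 2).
Then F(5) - F(1) = (-2*log(7) + 5*log(2) + 5*log(3)) - (log(32/9)) = -2*log(7) + 7*log(3).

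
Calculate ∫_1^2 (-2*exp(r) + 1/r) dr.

-2*exp(2) + log(2) + 2*exp(1)

An antiderivative is F(r) = -2*exp(r) + log(r).
Then F(2) - F(1) = (-2*exp(2) + log(2)) - (-2*exp(1)) = -2*exp(2) + log(2) + 2*exp(1).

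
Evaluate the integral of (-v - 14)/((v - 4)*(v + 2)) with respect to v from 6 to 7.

log(3/8)

Factor the denominator: v**2 - 2*v - 8 = (v + 2)(v - 4).
Partial fractions: (-v - 14)/((v - 4)*(v + 2)) = 2/(v + 2) - 3/(v - 4).
An antiderivative is F(v) = -3*log(v - 4) + 2*log(v + 2).
Then F(7) - F(6) = (log(3)) - (log(8)) = log(3/8).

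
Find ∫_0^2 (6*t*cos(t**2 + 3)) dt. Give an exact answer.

-3*sin(3) + 3*sin(7)

Let u = t**2 + 3, so du = 2*t dt. When t = 0, u = 3; when t = 2, u = 7.
The integral becomes 3·∫ cos(u) du from 3 to 7, with antiderivative 3*sin(u).
Back in t: F(t) = 3*sin(t**2 + 3).
Then F(2) - F(0) = (3*sin(7)) - (3*sin(3)) = -3*sin(3) + 3*sin(7).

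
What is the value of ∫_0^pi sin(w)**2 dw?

Use the identity sin^2(w) = (1 - cos(2*w))/2.
An antiderivative is F(w) = w/2 - sin(2*w)/4.
Then F(pi) - F(0) = (pi/2) - (0) = pi/2.

pi/2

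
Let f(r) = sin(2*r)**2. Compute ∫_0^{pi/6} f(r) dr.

Use the identity sin^2(2*r) = (1 - cos(4*r))/2.
An antiderivative is F(r) = r/2 - sin(4*r)/8.
Then F(pi/6) - F(0) = (-sqrt(3)/16 + pi/12) - (0) = -sqrt(3)/16 + pi/12.

-sqrt(3)/16 + pi/12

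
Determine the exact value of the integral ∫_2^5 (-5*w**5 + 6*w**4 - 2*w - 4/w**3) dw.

-231933/25

By the power rule, an antiderivative is F(w) = -5*w**6/6 + 6*w**5/5 - w**2 + 2/w**2.
Then F(5) - F(2) = (-1394363/150) - (-553/30) = -231933/25.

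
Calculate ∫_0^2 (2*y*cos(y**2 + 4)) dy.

-sin(4) + sin(8)

Let u = y**2 + 4, so du = 2*y dy. When y = 0, u = 4; when y = 2, u = 8.
The integral becomes ∫ cos(u) du from 4 to 8, with antiderivative sin(u).
Back in y: F(y) = sin(y**2 + 4).
Then F(2) - F(0) = (sin(8)) - (sin(4)) = -sin(4) + sin(8).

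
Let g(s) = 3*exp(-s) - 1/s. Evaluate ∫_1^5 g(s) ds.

-log(5) - 3*exp(-5) + 3*exp(-1)

An antiderivative is F(s) = -log(s) - 3*exp(-s).
Then F(5) - F(1) = (-log(5) - 3*exp(-5)) - (-3*exp(-1)) = -log(5) - 3*exp(-5) + 3*exp(-1).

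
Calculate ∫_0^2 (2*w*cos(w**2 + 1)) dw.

Let u = w**2 + 1, so du = 2*w dw. When w = 0, u = 1; when w = 2, u = 5.
The integral becomes ∫ cos(u) du from 1 to 5, with antiderivative sin(u).
Back in w: F(w) = sin(w**2 + 1).
Then F(2) - F(0) = (sin(5)) - (sin(1)) = sin(5) - sin(1).

sin(5) - sin(1)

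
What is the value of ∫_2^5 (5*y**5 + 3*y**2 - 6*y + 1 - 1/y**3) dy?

2604879/200

By the power rule, an antiderivative is F(y) = 5*y**6/6 + y**3 - 3*y**2 + y + 1/(2*y**2).
Then F(5) - F(2) = (980689/75) - (1235/24) = 2604879/200.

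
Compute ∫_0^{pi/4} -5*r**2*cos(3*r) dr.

Integrate by parts twice (u = r^2, dv = -5*cos(3*r) dr).
An antiderivative is F(r) = -5*r**2*sin(3*r)/3 - 10*r*cos(3*r)/9 + 10*sin(3*r)/27.
Then F(pi/4) - F(0) = (5*sqrt(2)*(-9*pi**2 + 32 + 24*pi)/864) - (0) = 5*sqrt(2)*(-9*pi**2 + 32 + 24*pi)/864.

5*sqrt(2)*(-9*pi**2 + 32 + 24*pi)/864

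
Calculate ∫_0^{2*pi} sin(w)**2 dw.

Use the identity sin^2(w) = (1 - cos(2*w))/2.
An antiderivative is F(w) = w/2 - sin(2*w)/4.
Then F(2*pi) - F(0) = (pi) - (0) = pi.

pi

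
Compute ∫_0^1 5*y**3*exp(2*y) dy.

15/8 + 5*exp(2)/8

Integrate by parts 3 times (u = y^3, dv = 5*exp(2*y) dy).
An antiderivative is F(y) = (20*y**3 - 30*y**2 + 30*y - 15)*exp(2*y)/8.
Then F(1) - F(0) = (5*exp(2)/8) - (-15/8) = 15/8 + 5*exp(2)/8.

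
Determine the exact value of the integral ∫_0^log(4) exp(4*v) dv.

255/4

Let u = exp(v), so du = exp(v) dv. When v = 0, u = 1; when v = log(4), u = 4.
The integral becomes ∫ u**3 du from 1 to 4, with antiderivative u**4/4.
Back in v: F(v) = exp(4*v)/4.
Then F(log(4)) - F(0) = (64) - (1/4) = 255/4.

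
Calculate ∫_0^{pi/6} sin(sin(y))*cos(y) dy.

1 - cos(1/2)

Let u = sin(y), so du = cos(y) dy. When y = 0, u = 0; when y = pi/6, u = 1/2.
The integral becomes ∫ sin(u) du from 0 to 1/2, with antiderivative -cos(u).
Back in y: F(y) = -cos(sin(y)).
Then F(pi/6) - F(0) = (-cos(1/2)) - (-1) = 1 - cos(1/2).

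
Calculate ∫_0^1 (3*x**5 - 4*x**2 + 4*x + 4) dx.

By the power rule, an antiderivative is F(x) = x**6/2 - 4*x**3/3 + 2*x**2 + 4*x.
Then F(1) - F(0) = (31/6) - (0) = 31/6.

31/6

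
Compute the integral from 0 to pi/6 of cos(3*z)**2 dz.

Use the identity cos^2(3*z) = (1 + cos(6*z))/2.
An antiderivative is F(z) = z/2 + sin(6*z)/12.
Then F(pi/6) - F(0) = (pi/12) - (0) = pi/12.

pi/12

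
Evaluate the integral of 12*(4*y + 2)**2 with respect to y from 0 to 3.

Let u = 4*y + 2, so du = 4 dy. When y = 0, u = 2; when y = 3, u = 14.
The integral becomes 3·∫ u**2 du from 2 to 14, with antiderivative u**3.
Back in y: F(y) = (4*y + 2)**3.
Then F(3) - F(0) = (2744) - (8) = 2736.

2736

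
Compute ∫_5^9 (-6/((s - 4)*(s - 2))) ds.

-3*log(5) - 3*log(3) + 3*log(7)

Factor the denominator: s**2 - 6*s + 8 = (s - 2)(s - 4).
Partial fractions: -6/((s - 4)*(s - 2)) = 3/(s - 2) - 3/(s - 4).
An antiderivative is F(s) = -3*log(s - 4) + 3*log(s - 2).
Then F(9) - F(5) = (-3*log(5) + 3*log(7)) - (log(27)) = -3*log(5) - 3*log(3) + 3*log(7).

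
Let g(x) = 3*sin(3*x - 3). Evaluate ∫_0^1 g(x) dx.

-1 + cos(3)

Let u = 3*x - 3, so du = 3 dx. When x = 0, u = -3; when x = 1, u = 0.
The integral becomes ∫ sin(u) du from -3 to 0, with antiderivative -cos(u).
Back in x: F(x) = -cos(3*x - 3).
Then F(1) - F(0) = (-1) - (-cos(3)) = -1 + cos(3).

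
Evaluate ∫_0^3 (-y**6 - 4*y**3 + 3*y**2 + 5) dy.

By the power rule, an antiderivative is F(y) = -y**7/7 - y**4 + y**3 + 5*y.
Then F(3) - F(0) = (-2460/7) - (0) = -2460/7.

-2460/7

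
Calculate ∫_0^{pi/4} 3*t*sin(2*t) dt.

3/4

Integrate by parts once (u = t, dv = 3*sin(2*t) dt).
An antiderivative is F(t) = -3*t*cos(2*t)/2 + 3*sin(2*t)/4.
Then F(pi/4) - F(0) = (3/4) - (0) = 3/4.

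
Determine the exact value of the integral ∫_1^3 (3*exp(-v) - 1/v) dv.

-log(3) - 3*exp(-3) + 3*exp(-1)

An antiderivative is F(v) = -log(v) - 3*exp(-v).
Then F(3) - F(1) = (-log(3) - 3*exp(-3)) - (-3*exp(-1)) = -log(3) - 3*exp(-3) + 3*exp(-1).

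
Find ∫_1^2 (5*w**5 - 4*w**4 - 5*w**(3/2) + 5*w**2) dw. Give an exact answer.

1241/30 - 8*sqrt(2)

By the power rule, an antiderivative is F(w) = 5*w**6/6 - 2*w**(5/2) - 4*w**5/5 + 5*w**3/3.
Then F(2) - F(1) = (616/15 - 8*sqrt(2)) - (-3/10) = 1241/30 - 8*sqrt(2).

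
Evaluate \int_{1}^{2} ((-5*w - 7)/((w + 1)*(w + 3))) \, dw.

-4*log(5) - log(3) + 9*log(2)

Factor the denominator: w**2 + 4*w + 3 = (w + 3)(w + 1).
Partial fractions: (-5*w - 7)/((w + 1)*(w + 3)) = -4/(w + 3) - 1/(w + 1).
An antiderivative is F(w) = -log(w + 1) - 4*log(w + 3).
Then F(2) - F(1) = (-4*log(5) - log(3)) - (-9*log(2)) = -4*log(5) - log(3) + 9*log(2).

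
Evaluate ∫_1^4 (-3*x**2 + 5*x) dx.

By the power rule, an antiderivative is F(x) = -x**3 + 5*x**2/2.
Then F(4) - F(1) = (-24) - (3/2) = -51/2.

-51/2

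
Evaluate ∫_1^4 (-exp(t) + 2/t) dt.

-exp(4) + exp(1) + log(16)

An antiderivative is F(t) = -exp(t) + 2*log(t).
Then F(4) - F(1) = (-exp(4) + log(16)) - (-exp(1)) = -exp(4) + exp(1) + log(16).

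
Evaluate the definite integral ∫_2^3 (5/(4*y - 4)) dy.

An antiderivative is F(y) = 5*log(4*y - 4)/4.
Then F(3) - F(2) = (15*log(2)/4) - (5*log(2)/2) = 5*log(2)/4.

5*log(2)/4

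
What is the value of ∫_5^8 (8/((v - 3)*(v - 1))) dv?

-4*log(7) + 4*log(2) + 4*log(5)

Factor the denominator: v**2 - 4*v + 3 = (v - 1)(v - 3).
Partial fractions: 8/((v - 3)*(v - 1)) = -4/(v - 1) + 4/(v - 3).
An antiderivative is F(v) = 4*log(v - 3) - 4*log(v - 1).
Then F(8) - F(5) = (-4*log(7) + 4*log(5)) - (-log(16)) = -4*log(7) + 4*log(2) + 4*log(5).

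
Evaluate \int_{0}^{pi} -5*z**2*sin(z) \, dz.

20 - 5*pi**2

Integrate by parts twice (u = z^2, dv = -5*sin(z) dz).
An antiderivative is F(z) = 5*z**2*cos(z) - 10*z*sin(z) - 10*cos(z).
Then F(pi) - F(0) = (10 - 5*pi**2) - (-10) = 20 - 5*pi**2.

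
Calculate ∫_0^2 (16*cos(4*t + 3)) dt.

4*sin(11) - 4*sin(3)

Let u = 4*t + 3, so du = 4 dt. When t = 0, u = 3; when t = 2, u = 11.
The integral becomes 4·∫ cos(u) du from 3 to 11, with antiderivative 4*sin(u).
Back in t: F(t) = 4*sin(4*t + 3).
Then F(2) - F(0) = (4*sin(11)) - (4*sin(3)) = 4*sin(11) - 4*sin(3).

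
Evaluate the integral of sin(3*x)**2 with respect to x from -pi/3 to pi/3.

Use the identity sin^2(3*x) = (1 - cos(6*x))/2.
An antiderivative is F(x) = x/2 - sin(6*x)/12.
Then F(pi/3) - F(-pi/3) = (pi/6) - (-pi/6) = pi/3.

pi/3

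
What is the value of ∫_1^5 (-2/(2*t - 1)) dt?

An antiderivative is F(t) = -log(2*t - 1).
Then F(5) - F(1) = (-log(9)) - (0) = -log(9).

-log(9)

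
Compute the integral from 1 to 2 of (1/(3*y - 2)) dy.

2*log(2)/3

An antiderivative is F(y) = log(3*y - 2)/3.
Then F(2) - F(1) = (2*log(2)/3) - (0) = 2*log(2)/3.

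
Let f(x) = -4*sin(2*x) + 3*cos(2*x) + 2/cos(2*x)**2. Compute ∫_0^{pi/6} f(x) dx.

-1 + 7*sqrt(3)/4

An antiderivative is F(x) = 3*sin(2*x)/2 + 2*cos(2*x) + tan(2*x).
Then F(pi/6) - F(0) = (1 + 7*sqrt(3)/4) - (2) = -1 + 7*sqrt(3)/4.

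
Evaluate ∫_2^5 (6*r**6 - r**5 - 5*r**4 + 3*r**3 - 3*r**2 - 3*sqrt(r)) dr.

-10*sqrt(5) + 4*sqrt(2) + 1722219/28

By the power rule, an antiderivative is F(r) = 6*r**7/7 - r**6/6 - r**5 + 3*r**4/4 - 2*r**(3/2) - r**3.
Then F(5) - F(2) = (5172625/84 - 10*sqrt(5)) - (1492/21 - 4*sqrt(2)) = -10*sqrt(5) + 4*sqrt(2) + 1722219/28.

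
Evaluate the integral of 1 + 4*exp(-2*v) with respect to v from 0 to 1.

3 - 2*exp(-2)

An antiderivative is F(v) = v - 2*exp(-2*v).
Then F(1) - F(0) = (1 - 2*exp(-2)) - (-2) = 3 - 2*exp(-2).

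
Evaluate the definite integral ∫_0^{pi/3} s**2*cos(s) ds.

-sqrt(3) + sqrt(3)*pi**2/18 + pi/3

Integrate by parts twice (u = s^2, dv = cos(s) ds).
An antiderivative is F(s) = s**2*sin(s) + 2*s*cos(s) - 2*sin(s).
Then F(pi/3) - F(0) = (-sqrt(3) + sqrt(3)*pi**2/18 + pi/3) - (0) = -sqrt(3) + sqrt(3)*pi**2/18 + pi/3.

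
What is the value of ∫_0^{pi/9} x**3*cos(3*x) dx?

Integrate by parts 3 times (u = x^3, dv = cos(3*x) dx).
An antiderivative is F(x) = x**3*sin(3*x)/3 + x**2*cos(3*x)/3 - 2*x*sin(3*x)/9 - 2*cos(3*x)/27.
Then F(pi/9) - F(0) = (-sqrt(3)*pi/81 - 1/27 + sqrt(3)*pi**3/4374 + pi**2/486) - (-2/27) = -sqrt(3)*pi/81 + sqrt(3)*pi**3/4374 + pi**2/486 + 1/27.

-sqrt(3)*pi/81 + sqrt(3)*pi**3/4374 + pi**2/486 + 1/27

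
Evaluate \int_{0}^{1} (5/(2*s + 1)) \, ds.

An antiderivative is F(s) = 5*log(2*s + 1)/2.
Then F(1) - F(0) = (5*log(3)/2) - (0) = 5*log(3)/2.

5*log(3)/2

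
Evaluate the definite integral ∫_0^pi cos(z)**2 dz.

Use the identity cos^2(z) = (1 + cos(2*z))/2.
An antiderivative is F(z) = z/2 + sin(2*z)/4.
Then F(pi) - F(0) = (pi/2) - (0) = pi/2.

pi/2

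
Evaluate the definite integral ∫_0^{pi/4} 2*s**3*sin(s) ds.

sqrt(2)*(-384 - pi**3 + 12*pi**2 + 96*pi)/64

Integrate by parts 3 times (u = s^3, dv = 2*sin(s) ds).
An antiderivative is F(s) = -2*s**3*cos(s) + 6*s**2*sin(s) + 12*s*cos(s) - 12*sin(s).
Then F(pi/4) - F(0) = (sqrt(2)*(-384 - pi**3 + 12*pi**2 + 96*pi)/64) - (0) = sqrt(2)*(-384 - pi**3 + 12*pi**2 + 96*pi)/64.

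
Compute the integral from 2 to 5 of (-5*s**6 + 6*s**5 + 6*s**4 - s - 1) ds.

-2551713/70

By the power rule, an antiderivative is F(s) = -5*s**7/7 + s**6 + 6*s**5/5 - s**2/2 - s.
Then F(5) - F(2) = (-510245/14) - (244/35) = -2551713/70.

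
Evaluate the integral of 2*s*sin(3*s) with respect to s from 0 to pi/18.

Integrate by parts once (u = s, dv = 2*sin(3*s) ds).
An antiderivative is F(s) = -2*s*cos(3*s)/3 + 2*sin(3*s)/9.
Then F(pi/18) - F(0) = (-sqrt(3)*pi/54 + 1/9) - (0) = -sqrt(3)*pi/54 + 1/9.

-sqrt(3)*pi/54 + 1/9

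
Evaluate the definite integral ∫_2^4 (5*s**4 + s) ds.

By the power rule, an antiderivative is F(s) = s**5 + s**2/2.
Then F(4) - F(2) = (1032) - (34) = 998.

998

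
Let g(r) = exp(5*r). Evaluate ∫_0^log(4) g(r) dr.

Let u = exp(r), so du = exp(r) dr. When r = 0, u = 1; when r = log(4), u = 4.
The integral becomes ∫ u**4 du from 1 to 4, with antiderivative u**5/5.
Back in r: F(r) = exp(5*r)/5.
Then F(log(4)) - F(0) = (1024/5) - (1/5) = 1023/5.

1023/5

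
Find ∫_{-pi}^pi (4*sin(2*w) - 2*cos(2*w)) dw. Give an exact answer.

An antiderivative is F(w) = -sin(2*w) - 2*cos(2*w).
Then F(pi) - F(-pi) = (-2) - (-2) = 0.

0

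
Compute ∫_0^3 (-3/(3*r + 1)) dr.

-log(10)

An antiderivative is F(r) = -log(3*r + 1).
Then F(3) - F(0) = (-log(10)) - (0) = -log(10).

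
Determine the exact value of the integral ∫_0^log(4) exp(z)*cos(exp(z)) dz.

-sin(1) + sin(4)

Let u = exp(z), so du = exp(z) dz. When z = 0, u = 1; when z = log(4), u = 4.
The integral becomes ∫ cos(u) du from 1 to 4, with antiderivative sin(u).
Back in z: F(z) = sin(exp(z)).
Then F(log(4)) - F(0) = (sin(4)) - (sin(1)) = -sin(1) + sin(4).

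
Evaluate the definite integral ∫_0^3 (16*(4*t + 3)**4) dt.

3036528/5

Let u = 4*t + 3, so du = 4 dt. When t = 0, u = 3; when t = 3, u = 15.
The integral becomes 4·∫ u**4 du from 3 to 15, with antiderivative 4*u**5/5.
Back in t: F(t) = 4*(4*t + 3)**5/5.
Then F(3) - F(0) = (607500) - (972/5) = 3036528/5.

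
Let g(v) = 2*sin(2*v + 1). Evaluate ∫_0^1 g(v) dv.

Let u = 2*v + 1, so du = 2 dv. When v = 0, u = 1; when v = 1, u = 3.
The integral becomes ∫ sin(u) du from 1 to 3, with antiderivative -cos(u).
Back in v: F(v) = -cos(2*v + 1).
Then F(1) - F(0) = (-cos(3)) - (-cos(1)) = cos(1) - cos(3).

cos(1) - cos(3)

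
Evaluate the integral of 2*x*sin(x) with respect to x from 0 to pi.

2*pi

Integrate by parts once (u = x, dv = 2*sin(x) dx).
An antiderivative is F(x) = -2*x*cos(x) + 2*sin(x).
Then F(pi) - F(0) = (2*pi) - (0) = 2*pi.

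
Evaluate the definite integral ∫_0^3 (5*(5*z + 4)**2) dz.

2265

Let u = 5*z + 4, so du = 5 dz. When z = 0, u = 4; when z = 3, u = 19.
The integral becomes ∫ u**2 du from 4 to 19, with antiderivative u**3/3.
Back in z: F(z) = (5*z + 4)**3/3.
Then F(3) - F(0) = (6859/3) - (64/3) = 2265.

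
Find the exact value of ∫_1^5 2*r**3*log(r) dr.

-78 + 625*log(5)/2

Integrate by parts once (u = ln r, dv = 2*r**3 dr).
An antiderivative is F(r) = r**4*(4*log(r) - 1)/8.
Then F(5) - F(1) = (-625/8 + 625*log(5)/2) - (-1/8) = -78 + 625*log(5)/2.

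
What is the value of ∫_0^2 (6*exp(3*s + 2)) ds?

Let u = 3*s + 2, so du = 3 ds. When s = 0, u = 2; when s = 2, u = 8.
The integral becomes 2·∫ exp(u) du from 2 to 8, with antiderivative 2*exp(u).
Back in s: F(s) = 2*exp(3*s + 2).
Then F(2) - F(0) = (2*exp(8)) - (2*exp(2)) = -2*(1 - exp(6))*exp(2).

-2*(1 - exp(6))*exp(2)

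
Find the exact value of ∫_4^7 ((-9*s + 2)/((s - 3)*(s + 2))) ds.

-4*log(3) - 6*log(2)

Factor the denominator: s**2 - s - 6 = (s + 2)(s - 3).
Partial fractions: (-9*s + 2)/((s - 3)*(s + 2)) = -4/(s + 2) - 5/(s - 3).
An antiderivative is F(s) = -5*log(s - 3) - 4*log(s + 2).
Then F(7) - F(4) = (-8*log(3) - 10*log(2)) - (-4*log(3) - 4*log(2)) = -4*log(3) - 6*log(2).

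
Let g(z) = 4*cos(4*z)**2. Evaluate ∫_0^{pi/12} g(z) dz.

sqrt(3)/8 + pi/6

Use the identity cos^2(4*z) = (1 + cos(8*z))/2.
An antiderivative is F(z) = 2*z + sin(8*z)/4.
Then F(pi/12) - F(0) = (sqrt(3)/8 + pi/6) - (0) = sqrt(3)/8 + pi/6.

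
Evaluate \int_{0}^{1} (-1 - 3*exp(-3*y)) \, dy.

-2 + exp(-3)

An antiderivative is F(y) = -y + exp(-3*y).
Then F(1) - F(0) = (-1 + exp(-3)) - (1) = -2 + exp(-3).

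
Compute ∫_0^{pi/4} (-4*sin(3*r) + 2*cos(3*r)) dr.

An antiderivative is F(r) = 2*sin(3*r)/3 + 4*cos(3*r)/3.
Then F(pi/4) - F(0) = (-sqrt(2)/3) - (4/3) = -4/3 - sqrt(2)/3.

-4/3 - sqrt(2)/3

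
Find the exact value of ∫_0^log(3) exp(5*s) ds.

242/5

Let u = exp(s), so du = exp(s) ds. When s = 0, u = 1; when s = log(3), u = 3.
The integral becomes ∫ u**4 du from 1 to 3, with antiderivative u**5/5.
Back in s: F(s) = exp(5*s)/5.
Then F(log(3)) - F(0) = (243/5) - (1/5) = 242/5.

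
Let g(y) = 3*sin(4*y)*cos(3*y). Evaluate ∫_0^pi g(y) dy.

Use the identity sin(4*y)cos(3*y) = [sin(7*y) + sin(y)]/2.
An antiderivative is F(y) = -3*cos(y)/2 - 3*cos(7*y)/14.
Then F(pi) - F(0) = (12/7) - (-12/7) = 24/7.

24/7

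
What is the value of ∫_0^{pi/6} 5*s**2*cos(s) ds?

Integrate by parts twice (u = s^2, dv = 5*cos(s) ds).
An antiderivative is F(s) = 5*s**2*sin(s) + 10*s*cos(s) - 10*sin(s).
Then F(pi/6) - F(0) = (-5 + 5*pi**2/72 + 5*sqrt(3)*pi/6) - (0) = -5 + 5*pi**2/72 + 5*sqrt(3)*pi/6.

-5 + 5*pi**2/72 + 5*sqrt(3)*pi/6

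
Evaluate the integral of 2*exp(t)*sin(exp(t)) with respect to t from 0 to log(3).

2*cos(1) - 2*cos(3)

Let u = exp(t), so du = exp(t) dt. When t = 0, u = 1; when t = log(3), u = 3.
The integral becomes 2·∫ sin(u) du from 1 to 3, with antiderivative -2*cos(u).
Back in t: F(t) = -2*cos(exp(t)).
Then F(log(3)) - F(0) = (-2*cos(3)) - (-2*cos(1)) = 2*cos(1) - 2*cos(3).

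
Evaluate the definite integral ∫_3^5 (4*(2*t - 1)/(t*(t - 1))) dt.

Factor the denominator: t**2 - t = t(t - 1).
Partial fractions: 4*(2*t - 1)/(t*(t - 1)) = 4/t + 4/(t - 1).
An antiderivative is F(t) = 4*log(t) + 4*log(t - 1).
Then F(5) - F(3) = (8*log(2) + 4*log(5)) - (4*log(2) + 4*log(3)) = -4*log(3) + 4*log(2) + 4*log(5).

-4*log(3) + 4*log(2) + 4*log(5)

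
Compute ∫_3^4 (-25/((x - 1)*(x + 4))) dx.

Factor the denominator: x**2 + 3*x - 4 = (x + 4)(x - 1).
Partial fractions: -25/((x - 1)*(x + 4)) = 5/(x + 4) - 5/(x - 1).
An antiderivative is F(x) = -5*log(x - 1) + 5*log(x + 4).
Then F(4) - F(3) = (-5*log(3) + 15*log(2)) - (-5*log(2) + 5*log(7)) = -5*log(7) - 5*log(3) + 20*log(2).

-5*log(7) - 5*log(3) + 20*log(2)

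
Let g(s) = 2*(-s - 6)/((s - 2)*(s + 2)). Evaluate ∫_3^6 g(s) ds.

Factor the denominator: s**2 - 4 = (s + 2)(s - 2).
Partial fractions: 2*(-s - 6)/((s - 2)*(s + 2)) = 2/(s + 2) - 4/(s - 2).
An antiderivative is F(s) = -4*log(s - 2) + 2*log(s + 2).
Then F(6) - F(3) = (-log(4)) - (log(25)) = -log(100).

-log(100)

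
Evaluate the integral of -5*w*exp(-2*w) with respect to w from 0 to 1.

Integrate by parts once (u = w, dv = -5*exp(-2*w) dw).
An antiderivative is F(w) = (10*w + 5)*exp(-2*w)/4.
Then F(1) - F(0) = (15*exp(-2)/4) - (5/4) = -5/4 + 15*exp(-2)/4.

-5/4 + 15*exp(-2)/4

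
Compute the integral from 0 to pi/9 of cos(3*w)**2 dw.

sqrt(3)/24 + pi/18

Use the identity cos^2(3*w) = (1 + cos(6*w))/2.
An antiderivative is F(w) = w/2 + sin(6*w)/12.
Then F(pi/9) - F(0) = (sqrt(3)/24 + pi/18) - (0) = sqrt(3)/24 + pi/18.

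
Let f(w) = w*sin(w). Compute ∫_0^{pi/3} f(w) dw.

-pi/6 + sqrt(3)/2

Integrate by parts once (u = w, dv = sin(w) dw).
An antiderivative is F(w) = -w*cos(w) + sin(w).
Then F(pi/3) - F(0) = (-pi/6 + sqrt(3)/2) - (0) = -pi/6 + sqrt(3)/2.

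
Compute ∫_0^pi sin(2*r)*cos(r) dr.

Use the identity sin(2*r)cos(r) = [sin(3*r) + sin(r)]/2.
An antiderivative is F(r) = -cos(r)/2 - cos(3*r)/6.
Then F(pi) - F(0) = (2/3) - (-2/3) = 4/3.

4/3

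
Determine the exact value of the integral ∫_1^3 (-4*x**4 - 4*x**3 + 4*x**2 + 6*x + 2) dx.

By the power rule, an antiderivative is F(x) = -4*x**5/5 - x**4 + 4*x**3/3 + 3*x**2 + 2*x.
Then F(3) - F(1) = (-1032/5) - (68/15) = -3164/15.

-3164/15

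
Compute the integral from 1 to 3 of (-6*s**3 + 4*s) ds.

-104

By the power rule, an antiderivative is F(s) = -3*s**4/2 + 2*s**2.
Then F(3) - F(1) = (-207/2) - (1/2) = -104.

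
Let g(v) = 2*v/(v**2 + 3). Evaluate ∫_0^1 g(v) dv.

log(4/3)

Let u = v**2 + 3, so du = 2*v dv. When v = 0, u = 3; when v = 1, u = 4.
The integral becomes ∫ 1/u du from 3 to 4, with antiderivative log(u).
Back in v: F(v) = log(v**2 + 3).
Then F(1) - F(0) = (log(4)) - (log(3)) = log(4/3).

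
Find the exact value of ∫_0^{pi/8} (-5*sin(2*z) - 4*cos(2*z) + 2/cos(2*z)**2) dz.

-3/2 + sqrt(2)/4

An antiderivative is F(z) = -2*sin(2*z) + 5*cos(2*z)/2 + tan(2*z).
Then F(pi/8) - F(0) = (sqrt(2)/4 + 1) - (5/2) = -3/2 + sqrt(2)/4.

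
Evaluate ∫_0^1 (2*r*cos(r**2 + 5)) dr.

Let u = r**2 + 5, so du = 2*r dr. When r = 0, u = 5; when r = 1, u = 6.
The integral becomes ∫ cos(u) du from 5 to 6, with antiderivative sin(u).
Back in r: F(r) = sin(r**2 + 5).
Then F(1) - F(0) = (sin(6)) - (sin(5)) = sin(6) - sin(5).

sin(6) - sin(5)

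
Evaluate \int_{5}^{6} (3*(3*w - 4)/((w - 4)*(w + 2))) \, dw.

-5*log(7) + 19*log(2)

Factor the denominator: w**2 - 2*w - 8 = (w + 2)(w - 4).
Partial fractions: 3*(3*w - 4)/((w - 4)*(w + 2)) = 5/(w + 2) + 4/(w - 4).
An antiderivative is F(w) = 4*log(w - 4) + 5*log(w + 2).
Then F(6) - F(5) = (19*log(2)) - (5*log(7)) = -5*log(7) + 19*log(2).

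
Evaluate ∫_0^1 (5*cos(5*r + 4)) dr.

Let u = 5*r + 4, so du = 5 dr. When r = 0, u = 4; when r = 1, u = 9.
The integral becomes ∫ cos(u) du from 4 to 9, with antiderivative sin(u).
Back in r: F(r) = sin(5*r + 4).
Then F(1) - F(0) = (sin(9)) - (sin(4)) = sin(9) - sin(4).

sin(9) - sin(4)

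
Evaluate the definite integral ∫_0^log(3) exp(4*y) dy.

Let u = exp(y), so du = exp(y) dy. When y = 0, u = 1; when y = log(3), u = 3.
The integral becomes ∫ u**3 du from 1 to 3, with antiderivative u**4/4.
Back in y: F(y) = exp(4*y)/4.
Then F(log(3)) - F(0) = (81/4) - (1/4) = 20.

20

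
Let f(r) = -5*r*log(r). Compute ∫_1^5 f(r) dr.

Integrate by parts once (u = ln r, dv = -5*r dr).
An antiderivative is F(r) = -5*r**2*(2*log(r) - 1)/4.
Then F(5) - F(1) = (125/4 - 125*log(5)/2) - (5/4) = 30 - 125*log(5)/2.

30 - 125*log(5)/2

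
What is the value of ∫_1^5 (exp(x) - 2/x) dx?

-log(25) - exp(1) + exp(5)

An antiderivative is F(x) = exp(x) - 2*log(x).
Then F(5) - F(1) = (-log(25) + exp(5)) - (exp(1)) = -log(25) - exp(1) + exp(5).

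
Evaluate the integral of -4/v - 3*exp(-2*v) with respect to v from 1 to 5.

An antiderivative is F(v) = -4*log(v) + 3*exp(-2*v)/2.
Then F(5) - F(1) = (-4*log(5) + 3*exp(-10)/2) - (3*exp(-2)/2) = -4*log(5) - 3*exp(-2)/2 + 3*exp(-10)/2.

-4*log(5) - 3*exp(-2)/2 + 3*exp(-10)/2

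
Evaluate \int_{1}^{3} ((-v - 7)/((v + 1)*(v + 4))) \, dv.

log(7/20)

Factor the denominator: v**2 + 5*v + 4 = (v + 4)(v + 1).
Partial fractions: (-v - 7)/((v + 1)*(v + 4)) = 1/(v + 4) - 2/(v + 1).
An antiderivative is F(v) = -2*log(v + 1) + log(v + 4).
Then F(3) - F(1) = (log(7/16)) - (log(5/4)) = log(7/20).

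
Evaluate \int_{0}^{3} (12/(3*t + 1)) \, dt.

4*log(2) + 4*log(5)

Let u = 3*t + 1, so du = 3 dt. When t = 0, u = 1; when t = 3, u = 10.
The integral becomes 4·∫ 1/u du from 1 to 10, with antiderivative 4*log(u).
Back in t: F(t) = 4*log(3*t + 1).
Then F(3) - F(0) = (4*log(2) + 4*log(5)) - (0) = 4*log(2) + 4*log(5).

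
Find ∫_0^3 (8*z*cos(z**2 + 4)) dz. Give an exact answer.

Let u = z**2 + 4, so du = 2*z dz. When z = 0, u = 4; when z = 3, u = 13.
The integral becomes 4·∫ cos(u) du from 4 to 13, with antiderivative 4*sin(u).
Back in z: F(z) = 4*sin(z**2 + 4).
Then F(3) - F(0) = (4*sin(13)) - (4*sin(4)) = 4*sin(13) - 4*sin(4).

4*sin(13) - 4*sin(4)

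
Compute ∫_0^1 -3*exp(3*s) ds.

An antiderivative is F(s) = -exp(3*s).
Then F(1) - F(0) = (-exp(3)) - (-1) = 1 - exp(3).

1 - exp(3)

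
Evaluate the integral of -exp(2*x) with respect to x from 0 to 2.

1/2 - exp(4)/2

An antiderivative is F(x) = -exp(2*x)/2.
Then F(2) - F(0) = (-exp(4)/2) - (-1/2) = 1/2 - exp(4)/2.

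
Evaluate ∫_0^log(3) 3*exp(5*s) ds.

726/5

Let u = exp(s), so du = exp(s) ds. When s = 0, u = 1; when s = log(3), u = 3.
The integral becomes 3·∫ u**4 du from 1 to 3, with antiderivative 3*u**5/5.
Back in s: F(s) = 3*exp(5*s)/5.
Then F(log(3)) - F(0) = (729/5) - (3/5) = 726/5.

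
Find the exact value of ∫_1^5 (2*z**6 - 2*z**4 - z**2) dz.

2208172/105

By the power rule, an antiderivative is F(z) = 2*z**7/7 - 2*z**5/5 - z**3/3.
Then F(5) - F(1) = (441625/21) - (-47/105) = 2208172/105.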